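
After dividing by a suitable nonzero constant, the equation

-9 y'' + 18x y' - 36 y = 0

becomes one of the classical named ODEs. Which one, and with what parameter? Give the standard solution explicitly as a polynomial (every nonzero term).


All three coefficients share the factor -9; dividing through by -9 gives  y'' - 2x y' + 4 y = 0.
This matches the Hermite equation y'' - 2x y' + 2n y = 0 with 2n = 4, so n = 2; the polynomial solution is H_2(x).
With y = sum_k a_k x^k, matching x^k gives (k+2)(k+1) a_{k+2} = 2(k - n) a_k = 2(k - 2) a_k. The right side vanishes at k = 2, so the series with the parity of 2 terminates at degree 2.
Standard normalization: leading coefficient of H_n is 2^n, so a_2 = 2^2 = 4. Work downward with a_k = (k+1)(k+2) a_{k+2} / (2(k - n)):
  a_0 = (1)(2)(4) / (2(0 - 2)) = 8/(-4) = -2
Hence H_2(x) = 4 x^2 - 2.

H_2(x); series = 4 x^2 - 2


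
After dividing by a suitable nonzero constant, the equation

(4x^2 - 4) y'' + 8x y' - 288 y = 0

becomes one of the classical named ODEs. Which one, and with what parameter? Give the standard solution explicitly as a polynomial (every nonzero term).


All three coefficients share the factor -4; dividing through by -4 gives  (1 - x^2) y'' - 2x y' + 72 y = 0.
This matches the Legendre equation (1 - x^2) y'' - 2x y' + n(n+1) y = 0 (note the -2x y' term) with n(n+1) = 72, so n = 8; the polynomial solution is P_8(x).
With y = sum_k a_k x^k, matching x^k gives (k+2)(k+1) a_{k+2} = [k(k+1) - n(n+1)] a_k = (k - 8)(k + 9) a_k. The right side vanishes at k = 8, so the series with the parity of 8 terminates at degree 8.
Standard normalization (P_n(1) = 1): leading coefficient (2n)!/(2^n (n!)^2) = 20922789888000/(256*1625702400) = 6435/128, so a_8 = 6435/128. Work downward with a_k = (k+1)(k+2) a_{k+2} / ((k - 8)(k + 9)):
  a_6 = (7)(8)(6435/128) / ((6 - 8)(6 + 9)) = (45045/16)/(-30) = -3003/32
  a_4 = (5)(6)(-3003/32) / ((4 - 8)(4 + 9)) = (-45045/16)/(-52) = 3465/64
  a_2 = (3)(4)(3465/64) / ((2 - 8)(2 + 9)) = (10395/16)/(-66) = -315/32
  a_0 = (1)(2)(-315/32) / ((0 - 8)(0 + 9)) = (-315/16)/(-72) = 35/128
Hence P_8(x) = 6435 x^8/128 - 3003 x^6/32 + 3465 x^4/64 - 315 x^2/32 + 35/128.

P_8(x); series = 6435 x^8/128 - 3003 x^6/32 + 3465 x^4/64 - 315 x^2/32 + 35/128


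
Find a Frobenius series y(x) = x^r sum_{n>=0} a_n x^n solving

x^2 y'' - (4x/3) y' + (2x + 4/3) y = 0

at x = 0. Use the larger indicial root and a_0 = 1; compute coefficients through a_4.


Write in Frobenius form y'' + (p(x)/x) y' + (q(x)/x^2) y = 0:
  p(x) = -4/3,  q(x) = 2x + 4/3.
Indicial equation: r(r-1) + (-4/3) r + (4/3) = 0 -> roots r_1 = 4/3, r_2 = 1.
Take r = r_1 = 4/3. Let y(x) = x^r sum_{n>=0} a_n x^n with a_0 = 1.
Substitute y = x^r sum a_n x^n and match x^{r+n}. The recurrence is
  D(n) a_n + 2 a_{n-1} = 0,  where D(n) = (r+n)(r+n-1) + (-4/3)(r+n) + (4/3).
  a_n = -2 / D(n) * a_{n-1}.
Since the indicial polynomial factors as (r - r_1)(r - r_2), D(n) = (r_1 + n - r_1)(r_1 + n - r_2) = n(n + 1/3).
Evaluating step by step (a_0 = 1):
  n = 1: D(1) = 1(1 + 1/3) = 4/3; numerator = -2(1) = -2; a_1 = (-2)/(4/3) = -3/2
  n = 2: D(2) = 2(2 + 1/3) = 14/3; numerator = -2(-3/2) = 3; a_2 = (3)/(14/3) = 9/14
  n = 3: D(3) = 3(3 + 1/3) = 10; numerator = -2(9/14) = -9/7; a_3 = (-9/7)/(10) = -9/70
  n = 4: D(4) = 4(4 + 1/3) = 52/3; numerator = -2(-9/70) = 9/35; a_4 = (9/35)/(52/3) = 27/1820

r = 4/3; a_0 = 1; a_1 = -3/2; a_2 = 9/14; a_3 = -9/70; a_4 = 27/1820


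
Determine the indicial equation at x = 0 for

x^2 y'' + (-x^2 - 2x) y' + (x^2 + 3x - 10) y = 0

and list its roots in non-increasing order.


Divide by x^2 to reach normal form y'' + P_1(x) y' + P_2(x) y = 0 with P_1(x) = -1 - 2/x and P_2(x) = 1 + 3/x - 10/x^2.
x = 0 is a singular point because the y'-coefficient -1 - 2/x has a pole at x = 0 and the y-coefficient 1 + 3/x - 10/x^2 has a pole at x = 0.
It is a regular singular point because x P_1(x) = p(x) = -x - 2 and x^2 P_2(x) = q(x) = x^2 + 3x - 10 are polynomials, hence analytic at x = 0.
p(0) = -2,  q(0) = -10.
Indicial equation: r(r-1) + p(0) r + q(0) = 0, i.e. r^2 + (p(0) - 1) r + q(0) = 0, i.e. r^2 - 3 r - 10 = 0.
Discriminant: (-3)^2 - 4(-10) = 49, so r = (3 ± 7)/2.
Solving: r_1 = 5, r_2 = -2.

indicial: r^2 - 3 r - 10 = 0; roots r_1 = 5, r_2 = -2


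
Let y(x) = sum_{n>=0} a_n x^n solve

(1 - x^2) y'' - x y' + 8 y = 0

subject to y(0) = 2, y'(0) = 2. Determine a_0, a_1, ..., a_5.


Ansatz: y(x) = sum_{n>=0} a_n x^n, so y'(x) = sum_{n>=1} n a_n x^(n-1) and y''(x) = sum_{n>=2} n(n-1) a_n x^(n-2).
Substitute into P(x) y'' + Q(x) y' + R(x) y = 0 with P(x) = 1 - x^2, Q(x) = -x, R(x) = 8, and match powers of x.
Initial conditions: a_0 = 2, a_1 = 2.
Setting the coefficient of each power of x to zero and solving order by order (substituting the coefficients already found):
  x^0: 2 a_2 + 8 a_0 = 0  ->  2 a_2 = -8 a_0 = -16  ->  a_2 = -8
  x^1: 6 a_3 + 7 a_1 = 0  ->  6 a_3 = -7 a_1 = -14  ->  a_3 = -7/3
  x^2: 12 a_4 + 4 a_2 = 0  ->  12 a_4 = -4 a_2 = 32  ->  a_4 = 8/3
  x^3: 20 a_5 - a_3 = 0  ->  20 a_5 = a_3 = -7/3  ->  a_5 = -7/60
Truncated series: y(x) = 2 + 2 x - 8 x^2 - (7/3) x^3 + (8/3) x^4 - (7/60) x^5 + O(x^6).

a_0 = 2; a_1 = 2; a_2 = -8; a_3 = -7/3; a_4 = 8/3; a_5 = -7/60


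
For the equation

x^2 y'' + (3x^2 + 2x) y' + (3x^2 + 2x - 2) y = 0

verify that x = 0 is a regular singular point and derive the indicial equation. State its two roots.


Divide by x^2 to reach normal form y'' + P_1(x) y' + P_2(x) y = 0 with P_1(x) = 3 + 2/x and P_2(x) = 3 + 2/x - 2/x^2.
x = 0 is a singular point because the y'-coefficient 3 + 2/x has a pole at x = 0 and the y-coefficient 3 + 2/x - 2/x^2 has a pole at x = 0.
It is a regular singular point because x P_1(x) = p(x) = 3x + 2 and x^2 P_2(x) = q(x) = 3x^2 + 2x - 2 are polynomials, hence analytic at x = 0.
p(0) = 2,  q(0) = -2.
Indicial equation: r(r-1) + p(0) r + q(0) = 0, i.e. r^2 + (p(0) - 1) r + q(0) = 0, i.e. r^2 + 1 r - 2 = 0.
Discriminant: (1)^2 - 4(-2) = 9, so r = (-1 ± 3)/2.
Solving: r_1 = 1, r_2 = -2.

indicial: r^2 + 1 r - 2 = 0; roots r_1 = 1, r_2 = -2


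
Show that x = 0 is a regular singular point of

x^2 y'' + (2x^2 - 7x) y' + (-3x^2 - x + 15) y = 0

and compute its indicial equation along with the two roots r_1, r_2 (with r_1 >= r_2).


Divide by x^2 to reach normal form y'' + P_1(x) y' + P_2(x) y = 0 with P_1(x) = 2 - 7/x and P_2(x) = -3 - 1/x + 15/x^2.
x = 0 is a singular point because the y'-coefficient 2 - 7/x has a pole at x = 0 and the y-coefficient -3 - 1/x + 15/x^2 has a pole at x = 0.
It is a regular singular point because x P_1(x) = p(x) = 2x - 7 and x^2 P_2(x) = q(x) = -3x^2 - x + 15 are polynomials, hence analytic at x = 0.
p(0) = -7,  q(0) = 15.
Indicial equation: r(r-1) + p(0) r + q(0) = 0, i.e. r^2 + (p(0) - 1) r + q(0) = 0, i.e. r^2 - 8 r + 15 = 0.
Discriminant: (-8)^2 - 4(15) = 4, so r = (8 ± 2)/2.
Solving: r_1 = 5, r_2 = 3.

indicial: r^2 - 8 r + 15 = 0; roots r_1 = 5, r_2 = 3


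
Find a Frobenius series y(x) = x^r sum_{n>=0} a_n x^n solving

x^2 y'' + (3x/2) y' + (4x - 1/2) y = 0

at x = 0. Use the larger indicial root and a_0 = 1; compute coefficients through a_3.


Write in Frobenius form y'' + (p(x)/x) y' + (q(x)/x^2) y = 0:
  p(x) = 3/2,  q(x) = 4x - 1/2.
Indicial equation: r(r-1) + (3/2) r + (-1/2) = 0 -> roots r_1 = 1/2, r_2 = -1.
Take r = r_1 = 1/2. Let y(x) = x^r sum_{n>=0} a_n x^n with a_0 = 1.
Substitute y = x^r sum a_n x^n and match x^{r+n}. The recurrence is
  D(n) a_n + 4 a_{n-1} = 0,  where D(n) = (r+n)(r+n-1) + (3/2)(r+n) + (-1/2).
  a_n = -4 / D(n) * a_{n-1}.
Since the indicial polynomial factors as (r - r_1)(r - r_2), D(n) = (r_1 + n - r_1)(r_1 + n - r_2) = n(n + 3/2).
Evaluating step by step (a_0 = 1):
  n = 1: D(1) = 1(1 + 3/2) = 5/2; numerator = -4(1) = -4; a_1 = (-4)/(5/2) = -8/5
  n = 2: D(2) = 2(2 + 3/2) = 7; numerator = -4(-8/5) = 32/5; a_2 = (32/5)/(7) = 32/35
  n = 3: D(3) = 3(3 + 3/2) = 27/2; numerator = -4(32/35) = -128/35; a_3 = (-128/35)/(27/2) = -256/945

r = 1/2; a_0 = 1; a_1 = -8/5; a_2 = 32/35; a_3 = -256/945


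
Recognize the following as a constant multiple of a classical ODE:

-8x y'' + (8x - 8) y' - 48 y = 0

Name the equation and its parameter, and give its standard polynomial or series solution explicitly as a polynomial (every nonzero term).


All three coefficients share the factor -8; dividing through by -8 gives  x y'' + (1 - x) y' + 6 y = 0.
This matches the Laguerre equation x y'' + (1 - x) y' + n y = 0 with n = 6; the polynomial solution is L_6(x).
With y = sum_k a_k x^k, matching x^k gives (k+1)k a_{k+1} + (k+1) a_{k+1} - k a_k + n a_k = 0, i.e. (k+1)^2 a_{k+1} = (k - n) a_k = (k - 6) a_k. The right side vanishes at k = 6, so the series terminates at degree 6.
Standard normalization L_n(0) = 1 gives a_0 = 1. Work upward with a_{k+1} = (k - 6) a_k / (k+1)^2:
  a_1 = (0 - 6)(1) / 1^2 = -6/1 = -6
  a_2 = (1 - 6)(-6) / 2^2 = 30/4 = 15/2
  a_3 = (2 - 6)(15/2) / 3^2 = -30/9 = -10/3
  a_4 = (3 - 6)(-10/3) / 4^2 = 10/16 = 5/8
  a_5 = (4 - 6)(5/8) / 5^2 = (-5/4)/25 = -1/20
  a_6 = (5 - 6)(-1/20) / 6^2 = (1/20)/36 = 1/720
Hence L_6(x) = x^6/720 - x^5/20 + 5 x^4/8 - 10 x^3/3 + 15 x^2/2 - 6 x + 1.

L_6(x); series = x^6/720 - x^5/20 + 5 x^4/8 - 10 x^3/3 + 15 x^2/2 - 6 x + 1


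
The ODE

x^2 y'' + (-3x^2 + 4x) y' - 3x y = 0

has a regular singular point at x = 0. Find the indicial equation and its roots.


Divide by x^2 to reach normal form y'' + P_1(x) y' + P_2(x) y = 0 with P_1(x) = -3 + 4/x and P_2(x) = -3/x.
x = 0 is a singular point because the y'-coefficient -3 + 4/x has a pole at x = 0 and the y-coefficient -3/x has a pole at x = 0.
It is a regular singular point because x P_1(x) = p(x) = 4 - 3x and x^2 P_2(x) = q(x) = -3x are polynomials, hence analytic at x = 0.
p(0) = 4,  q(0) = 0.
Indicial equation: r(r-1) + p(0) r + q(0) = 0, i.e. r^2 + (p(0) - 1) r + q(0) = 0, i.e. r^2 + 3 r = 0.
Discriminant: (3)^2 - 4(0) = 9, so r = (-3 ± 3)/2.
Solving: r_1 = 0, r_2 = -3.

indicial: r^2 + 3 r = 0; roots r_1 = 0, r_2 = -3


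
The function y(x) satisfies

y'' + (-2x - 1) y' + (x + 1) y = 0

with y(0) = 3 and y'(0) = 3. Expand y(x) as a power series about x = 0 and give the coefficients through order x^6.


Ansatz: y(x) = sum_{n>=0} a_n x^n, so y'(x) = sum_{n>=1} n a_n x^(n-1) and y''(x) = sum_{n>=2} n(n-1) a_n x^(n-2).
Substitute into P(x) y'' + Q(x) y' + R(x) y = 0 with P(x) = 1, Q(x) = -2x - 1, R(x) = x + 1, and match powers of x.
Initial conditions: a_0 = 3, a_1 = 3.
Setting the coefficient of each power of x to zero and solving order by order (substituting the coefficients already found):
  x^0: 2 a_2 - a_1 + a_0 = 0  ->  2 a_2 = a_1 - a_0 = 0  ->  a_2 = 0
  x^1: 6 a_3 - 2 a_2 - a_1 + a_0 = 0  ->  6 a_3 = 2 a_2 + a_1 - a_0 = 0  ->  a_3 = 0
  x^2: 12 a_4 - 3 a_3 - 3 a_2 + a_1 = 0  ->  12 a_4 = 3 a_3 + 3 a_2 - a_1 = -3  ->  a_4 = -1/4
  x^3: 20 a_5 - 4 a_4 - 5 a_3 + a_2 = 0  ->  20 a_5 = 4 a_4 + 5 a_3 - a_2 = -1  ->  a_5 = -1/20
  x^4: 30 a_6 - 5 a_5 - 7 a_4 + a_3 = 0  ->  30 a_6 = 5 a_5 + 7 a_4 - a_3 = -2  ->  a_6 = -1/15
Truncated series: y(x) = 3 + 3 x - (1/4) x^4 - (1/20) x^5 - (1/15) x^6 + O(x^7).

a_0 = 3; a_1 = 3; a_2 = 0; a_3 = 0; a_4 = -1/4; a_5 = -1/20; a_6 = -1/15


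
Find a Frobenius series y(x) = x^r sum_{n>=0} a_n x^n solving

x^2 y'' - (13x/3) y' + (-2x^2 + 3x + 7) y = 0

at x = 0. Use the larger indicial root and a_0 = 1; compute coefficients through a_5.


Write in Frobenius form y'' + (p(x)/x) y' + (q(x)/x^2) y = 0:
  p(x) = -13/3,  q(x) = -2x^2 + 3x + 7.
Indicial equation: r(r-1) + (-13/3) r + (7) = 0 -> roots r_1 = 3, r_2 = 7/3.
Take r = r_1 = 3. Let y(x) = x^r sum_{n>=0} a_n x^n with a_0 = 1.
Substitute y = x^r sum a_n x^n and match x^{r+n}. The recurrence is
  D(n) a_n + 3 a_{n-1} - 2 a_{n-2} = 0,  where D(n) = (r+n)(r+n-1) + (-13/3)(r+n) + (7).
  a_n = [-3 a_{n-1} + 2 a_{n-2}] / D(n).
Since the indicial polynomial factors as (r - r_1)(r - r_2), D(n) = (r_1 + n - r_1)(r_1 + n - r_2) = n(n + 2/3).
Evaluating step by step (a_0 = 1):
  n = 1: D(1) = 1(1 + 2/3) = 5/3; numerator = -3(1) = -3; a_1 = (-3)/(5/3) = -9/5
  n = 2: D(2) = 2(2 + 2/3) = 16/3; numerator = -3(-9/5) + 2(1) = 37/5; a_2 = (37/5)/(16/3) = 111/80
  n = 3: D(3) = 3(3 + 2/3) = 11; numerator = -3(111/80) + 2(-9/5) = -621/80; a_3 = (-621/80)/(11) = -621/880
  n = 4: D(4) = 4(4 + 2/3) = 56/3; numerator = -3(-621/880) + 2(111/80) = 861/176; a_4 = (861/176)/(56/3) = 369/1408
  n = 5: D(5) = 5(5 + 2/3) = 85/3; numerator = -3(369/1408) + 2(-621/880) = -15471/7040; a_5 = (-15471/7040)/(85/3) = -46413/598400

r = 3; a_0 = 1; a_1 = -9/5; a_2 = 111/80; a_3 = -621/880; a_4 = 369/1408; a_5 = -46413/598400


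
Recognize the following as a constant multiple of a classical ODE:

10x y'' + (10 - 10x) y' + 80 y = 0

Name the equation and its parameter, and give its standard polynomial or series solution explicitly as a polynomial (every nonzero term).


All three coefficients share the factor 10; dividing through by 10 gives  x y'' + (1 - x) y' + 8 y = 0.
This matches the Laguerre equation x y'' + (1 - x) y' + n y = 0 with n = 8; the polynomial solution is L_8(x).
With y = sum_k a_k x^k, matching x^k gives (k+1)k a_{k+1} + (k+1) a_{k+1} - k a_k + n a_k = 0, i.e. (k+1)^2 a_{k+1} = (k - n) a_k = (k - 8) a_k. The right side vanishes at k = 8, so the series terminates at degree 8.
Standard normalization L_n(0) = 1 gives a_0 = 1. Work upward with a_{k+1} = (k - 8) a_k / (k+1)^2:
  a_1 = (0 - 8)(1) / 1^2 = -8/1 = -8
  a_2 = (1 - 8)(-8) / 2^2 = 56/4 = 14
  a_3 = (2 - 8)(14) / 3^2 = -84/9 = -28/3
  a_4 = (3 - 8)(-28/3) / 4^2 = (140/3)/16 = 35/12
  a_5 = (4 - 8)(35/12) / 5^2 = (-35/3)/25 = -7/15
  a_6 = (5 - 8)(-7/15) / 6^2 = (7/5)/36 = 7/180
  a_7 = (6 - 8)(7/180) / 7^2 = (-7/90)/49 = -1/630
  a_8 = (7 - 8)(-1/630) / 8^2 = (1/630)/64 = 1/40320
Hence L_8(x) = x^8/40320 - x^7/630 + 7 x^6/180 - 7 x^5/15 + 35 x^4/12 - 28 x^3/3 + 14 x^2 - 8 x + 1.

L_8(x); series = x^8/40320 - x^7/630 + 7 x^6/180 - 7 x^5/15 + 35 x^4/12 - 28 x^3/3 + 14 x^2 - 8 x + 1


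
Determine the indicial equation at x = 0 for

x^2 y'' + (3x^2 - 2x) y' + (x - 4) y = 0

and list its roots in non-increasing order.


Divide by x^2 to reach normal form y'' + P_1(x) y' + P_2(x) y = 0 with P_1(x) = 3 - 2/x and P_2(x) = 1/x - 4/x^2.
x = 0 is a singular point because the y'-coefficient 3 - 2/x has a pole at x = 0 and the y-coefficient 1/x - 4/x^2 has a pole at x = 0.
It is a regular singular point because x P_1(x) = p(x) = 3x - 2 and x^2 P_2(x) = q(x) = x - 4 are polynomials, hence analytic at x = 0.
p(0) = -2,  q(0) = -4.
Indicial equation: r(r-1) + p(0) r + q(0) = 0, i.e. r^2 + (p(0) - 1) r + q(0) = 0, i.e. r^2 - 3 r - 4 = 0.
Discriminant: (-3)^2 - 4(-4) = 25, so r = (3 ± 5)/2.
Solving: r_1 = 4, r_2 = -1.

indicial: r^2 - 3 r - 4 = 0; roots r_1 = 4, r_2 = -1


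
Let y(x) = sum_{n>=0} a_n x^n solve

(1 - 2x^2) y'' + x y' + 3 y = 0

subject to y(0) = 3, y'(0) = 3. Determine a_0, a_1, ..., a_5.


Ansatz: y(x) = sum_{n>=0} a_n x^n, so y'(x) = sum_{n>=1} n a_n x^(n-1) and y''(x) = sum_{n>=2} n(n-1) a_n x^(n-2).
Substitute into P(x) y'' + Q(x) y' + R(x) y = 0 with P(x) = 1 - 2x^2, Q(x) = x, R(x) = 3, and match powers of x.
Initial conditions: a_0 = 3, a_1 = 3.
Setting the coefficient of each power of x to zero and solving order by order (substituting the coefficients already found):
  x^0: 2 a_2 + 3 a_0 = 0  ->  2 a_2 = -3 a_0 = -9  ->  a_2 = -9/2
  x^1: 6 a_3 + 4 a_1 = 0  ->  6 a_3 = -4 a_1 = -12  ->  a_3 = -2
  x^2: 12 a_4 + a_2 = 0  ->  12 a_4 = -a_2 = 9/2  ->  a_4 = 3/8
  x^3: 20 a_5 - 6 a_3 = 0  ->  20 a_5 = 6 a_3 = -12  ->  a_5 = -3/5
Truncated series: y(x) = 3 + 3 x - (9/2) x^2 - 2 x^3 + (3/8) x^4 - (3/5) x^5 + O(x^6).

a_0 = 3; a_1 = 3; a_2 = -9/2; a_3 = -2; a_4 = 3/8; a_5 = -3/5


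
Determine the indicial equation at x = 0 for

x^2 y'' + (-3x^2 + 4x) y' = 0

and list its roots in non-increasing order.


Divide by x^2 to reach normal form y'' + P_1(x) y' + P_2(x) y = 0 with P_1(x) = -3 + 4/x and P_2(x) = 0.
x = 0 is a singular point because the y'-coefficient -3 + 4/x has a pole at x = 0.
It is a regular singular point because x P_1(x) = p(x) = 4 - 3x and x^2 P_2(x) = q(x) = 0 are polynomials, hence analytic at x = 0.
p(0) = 4,  q(0) = 0.
Indicial equation: r(r-1) + p(0) r + q(0) = 0, i.e. r^2 + (p(0) - 1) r + q(0) = 0, i.e. r^2 + 3 r = 0.
Discriminant: (3)^2 - 4(0) = 9, so r = (-3 ± 3)/2.
Solving: r_1 = 0, r_2 = -3.

indicial: r^2 + 3 r = 0; roots r_1 = 0, r_2 = -3


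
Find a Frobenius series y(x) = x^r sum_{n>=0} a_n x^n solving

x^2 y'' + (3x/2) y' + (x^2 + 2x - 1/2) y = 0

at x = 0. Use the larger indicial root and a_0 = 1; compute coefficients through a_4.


Write in Frobenius form y'' + (p(x)/x) y' + (q(x)/x^2) y = 0:
  p(x) = 3/2,  q(x) = x^2 + 2x - 1/2.
Indicial equation: r(r-1) + (3/2) r + (-1/2) = 0 -> roots r_1 = 1/2, r_2 = -1.
Take r = r_1 = 1/2. Let y(x) = x^r sum_{n>=0} a_n x^n with a_0 = 1.
Substitute y = x^r sum a_n x^n and match x^{r+n}. The recurrence is
  D(n) a_n + 2 a_{n-1} + 1 a_{n-2} = 0,  where D(n) = (r+n)(r+n-1) + (3/2)(r+n) + (-1/2).
  a_n = [-2 a_{n-1} - 1 a_{n-2}] / D(n).
Since the indicial polynomial factors as (r - r_1)(r - r_2), D(n) = (r_1 + n - r_1)(r_1 + n - r_2) = n(n + 3/2).
Evaluating step by step (a_0 = 1):
  n = 1: D(1) = 1(1 + 3/2) = 5/2; numerator = -2(1) = -2; a_1 = (-2)/(5/2) = -4/5
  n = 2: D(2) = 2(2 + 3/2) = 7; numerator = -2(-4/5) - 1(1) = 3/5; a_2 = (3/5)/(7) = 3/35
  n = 3: D(3) = 3(3 + 3/2) = 27/2; numerator = -2(3/35) - 1(-4/5) = 22/35; a_3 = (22/35)/(27/2) = 44/945
  n = 4: D(4) = 4(4 + 3/2) = 22; numerator = -2(44/945) - 1(3/35) = -169/945; a_4 = (-169/945)/(22) = -169/20790

r = 1/2; a_0 = 1; a_1 = -4/5; a_2 = 3/35; a_3 = 44/945; a_4 = -169/20790


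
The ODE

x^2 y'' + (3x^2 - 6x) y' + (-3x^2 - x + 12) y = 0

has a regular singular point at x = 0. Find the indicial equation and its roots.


Divide by x^2 to reach normal form y'' + P_1(x) y' + P_2(x) y = 0 with P_1(x) = 3 - 6/x and P_2(x) = -3 - 1/x + 12/x^2.
x = 0 is a singular point because the y'-coefficient 3 - 6/x has a pole at x = 0 and the y-coefficient -3 - 1/x + 12/x^2 has a pole at x = 0.
It is a regular singular point because x P_1(x) = p(x) = 3x - 6 and x^2 P_2(x) = q(x) = -3x^2 - x + 12 are polynomials, hence analytic at x = 0.
p(0) = -6,  q(0) = 12.
Indicial equation: r(r-1) + p(0) r + q(0) = 0, i.e. r^2 + (p(0) - 1) r + q(0) = 0, i.e. r^2 - 7 r + 12 = 0.
Discriminant: (-7)^2 - 4(12) = 1, so r = (7 ± 1)/2.
Solving: r_1 = 4, r_2 = 3.

indicial: r^2 - 7 r + 12 = 0; roots r_1 = 4, r_2 = 3


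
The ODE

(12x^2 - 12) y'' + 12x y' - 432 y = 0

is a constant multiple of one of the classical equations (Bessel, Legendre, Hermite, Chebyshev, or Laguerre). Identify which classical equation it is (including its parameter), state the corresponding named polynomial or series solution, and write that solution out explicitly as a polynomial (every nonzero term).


All three coefficients share the factor -12; dividing through by -12 gives  (1 - x^2) y'' - x y' + 36 y = 0.
This matches the Chebyshev equation (1 - x^2) y'' - x y' + n^2 y = 0 (note the -x y' term, not -2x y') with n^2 = 36, so n = 6; the polynomial solution is T_6(x).
With y = sum_k a_k x^k, matching x^k gives (k+2)(k+1) a_{k+2} = (k^2 - n^2) a_k = (k - 6)(k + 6) a_k. The right side vanishes at k = 6, so the series with the parity of 6 terminates at degree 6.
Standard normalization: leading coefficient of T_n is 2^(n-1), so a_6 = 2^5 = 32. Work downward with a_k = (k+1)(k+2) a_{k+2} / ((k - 6)(k + 6)):
  a_4 = (5)(6)(32) / ((4 - 6)(4 + 6)) = 960/(-20) = -48
  a_2 = (3)(4)(-48) / ((2 - 6)(2 + 6)) = -576/(-32) = 18
  a_0 = (1)(2)(18) / ((0 - 6)(0 + 6)) = 36/(-36) = -1
Hence T_6(x) = 32 x^6 - 48 x^4 + 18 x^2 - 1.

T_6(x); series = 32 x^6 - 48 x^4 + 18 x^2 - 1


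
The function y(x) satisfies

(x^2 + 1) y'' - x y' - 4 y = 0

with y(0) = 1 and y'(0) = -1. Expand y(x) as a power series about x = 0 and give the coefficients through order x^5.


Ansatz: y(x) = sum_{n>=0} a_n x^n, so y'(x) = sum_{n>=1} n a_n x^(n-1) and y''(x) = sum_{n>=2} n(n-1) a_n x^(n-2).
Substitute into P(x) y'' + Q(x) y' + R(x) y = 0 with P(x) = x^2 + 1, Q(x) = -x, R(x) = -4, and match powers of x.
Initial conditions: a_0 = 1, a_1 = -1.
Setting the coefficient of each power of x to zero and solving order by order (substituting the coefficients already found):
  x^0: 2 a_2 - 4 a_0 = 0  ->  2 a_2 = 4 a_0 = 4  ->  a_2 = 2
  x^1: 6 a_3 - 5 a_1 = 0  ->  6 a_3 = 5 a_1 = -5  ->  a_3 = -5/6
  x^2: 12 a_4 - 4 a_2 = 0  ->  12 a_4 = 4 a_2 = 8  ->  a_4 = 2/3
  x^3: 20 a_5 - a_3 = 0  ->  20 a_5 = a_3 = -5/6  ->  a_5 = -1/24
Truncated series: y(x) = 1 - x + 2 x^2 - (5/6) x^3 + (2/3) x^4 - (1/24) x^5 + O(x^6).

a_0 = 1; a_1 = -1; a_2 = 2; a_3 = -5/6; a_4 = 2/3; a_5 = -1/24


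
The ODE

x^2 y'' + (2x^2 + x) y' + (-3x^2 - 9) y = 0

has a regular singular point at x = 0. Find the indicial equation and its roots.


Divide by x^2 to reach normal form y'' + P_1(x) y' + P_2(x) y = 0 with P_1(x) = 2 + 1/x and P_2(x) = -3 - 9/x^2.
x = 0 is a singular point because the y'-coefficient 2 + 1/x has a pole at x = 0 and the y-coefficient -3 - 9/x^2 has a pole at x = 0.
It is a regular singular point because x P_1(x) = p(x) = 2x + 1 and x^2 P_2(x) = q(x) = -3x^2 - 9 are polynomials, hence analytic at x = 0.
p(0) = 1,  q(0) = -9.
Indicial equation: r(r-1) + p(0) r + q(0) = 0, i.e. r^2 + (p(0) - 1) r + q(0) = 0, i.e. r^2 - 9 = 0.
Discriminant: (0)^2 - 4(-9) = 36, so r = (0 ± 6)/2.
Solving: r_1 = 3, r_2 = -3.

indicial: r^2 - 9 = 0; roots r_1 = 3, r_2 = -3


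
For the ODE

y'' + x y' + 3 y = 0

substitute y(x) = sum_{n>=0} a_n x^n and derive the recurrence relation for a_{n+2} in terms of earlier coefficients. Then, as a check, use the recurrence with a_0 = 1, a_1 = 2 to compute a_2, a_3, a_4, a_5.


Substitute y = sum_n a_n x^n.
y''(x) has coefficient (n+2)(n+1) a_{n+2} at x^n;
x y'(x) has coefficient n a_n at x^n (shift);
3 y(x) has coefficient 3 a_n at x^n.
Matching x^n: (n+2)(n+1) a_{n+2} + (n + 3) a_n = 0.
Thus a_{n+2} = (-n - 3) / ((n+1)(n+2)) * a_n.

Check with a_0 = 1, a_1 = 2 (apply the recurrence for n = 0, 1, 2, 3): a_0 = 1, a_1 = 2, a_2 = -3/2, a_3 = -4/3, a_4 = 5/8, a_5 = 2/5.

a_(n+2) = (-n - 3) / ((n+1)(n+2)) * a_n; check: a_0 = 1, a_1 = 2, a_2 = -3/2, a_3 = -4/3, a_4 = 5/8, a_5 = 2/5


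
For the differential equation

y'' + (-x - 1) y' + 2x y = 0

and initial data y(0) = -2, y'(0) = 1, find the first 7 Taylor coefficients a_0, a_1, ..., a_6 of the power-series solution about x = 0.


Ansatz: y(x) = sum_{n>=0} a_n x^n, so y'(x) = sum_{n>=1} n a_n x^(n-1) and y''(x) = sum_{n>=2} n(n-1) a_n x^(n-2).
Substitute into P(x) y'' + Q(x) y' + R(x) y = 0 with P(x) = 1, Q(x) = -x - 1, R(x) = 2x, and match powers of x.
Initial conditions: a_0 = -2, a_1 = 1.
Setting the coefficient of each power of x to zero and solving order by order (substituting the coefficients already found):
  x^0: 2 a_2 - a_1 = 0  ->  2 a_2 = a_1 = 1  ->  a_2 = 1/2
  x^1: 6 a_3 - 2 a_2 - a_1 + 2 a_0 = 0  ->  6 a_3 = 2 a_2 + a_1 - 2 a_0 = 6  ->  a_3 = 1
  x^2: 12 a_4 - 3 a_3 - 2 a_2 + 2 a_1 = 0  ->  12 a_4 = 3 a_3 + 2 a_2 - 2 a_1 = 2  ->  a_4 = 1/6
  x^3: 20 a_5 - 4 a_4 - 3 a_3 + 2 a_2 = 0  ->  20 a_5 = 4 a_4 + 3 a_3 - 2 a_2 = 8/3  ->  a_5 = 2/15
  x^4: 30 a_6 - 5 a_5 - 4 a_4 + 2 a_3 = 0  ->  30 a_6 = 5 a_5 + 4 a_4 - 2 a_3 = -2/3  ->  a_6 = -1/45
Truncated series: y(x) = -2 + x + (1/2) x^2 + x^3 + (1/6) x^4 + (2/15) x^5 - (1/45) x^6 + O(x^7).

a_0 = -2; a_1 = 1; a_2 = 1/2; a_3 = 1; a_4 = 1/6; a_5 = 2/15; a_6 = -1/45


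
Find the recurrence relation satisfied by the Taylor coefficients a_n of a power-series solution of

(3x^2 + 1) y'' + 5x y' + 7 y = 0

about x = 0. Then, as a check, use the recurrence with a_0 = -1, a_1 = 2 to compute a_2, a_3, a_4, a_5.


Substitute y = sum_n a_n x^n.
(1 + 3 x^2) y'' contributes (n+2)(n+1) a_{n+2} + 3 n(n-1) a_n at x^n.
5 x y'(x) contributes 5 n a_n at x^n.
7 y(x) contributes 7 a_n at x^n.
Matching x^n: (n+2)(n+1) a_{n+2} + (3 n(n-1) + 5 n + 7) a_n = 0.
Thus a_{n+2} = (-3 n(n-1) - 5 n - 7) / ((n+1)(n+2)) * a_n.

Check with a_0 = -1, a_1 = 2 (apply the recurrence for n = 0, 1, 2, 3): a_0 = -1, a_1 = 2, a_2 = 7/2, a_3 = -4, a_4 = -161/24, a_5 = 8.

a_(n+2) = (-3 n(n-1) - 5 n - 7) / ((n+1)(n+2)) * a_n; check: a_0 = -1, a_1 = 2, a_2 = 7/2, a_3 = -4, a_4 = -161/24, a_5 = 8


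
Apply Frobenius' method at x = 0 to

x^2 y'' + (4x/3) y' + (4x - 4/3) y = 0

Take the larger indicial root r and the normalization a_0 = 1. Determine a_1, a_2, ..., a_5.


Write in Frobenius form y'' + (p(x)/x) y' + (q(x)/x^2) y = 0:
  p(x) = 4/3,  q(x) = 4x - 4/3.
Indicial equation: r(r-1) + (4/3) r + (-4/3) = 0 -> roots r_1 = 1, r_2 = -4/3.
Take r = r_1 = 1. Let y(x) = x^r sum_{n>=0} a_n x^n with a_0 = 1.
Substitute y = x^r sum a_n x^n and match x^{r+n}. The recurrence is
  D(n) a_n + 4 a_{n-1} = 0,  where D(n) = (r+n)(r+n-1) + (4/3)(r+n) + (-4/3).
  a_n = -4 / D(n) * a_{n-1}.
Since the indicial polynomial factors as (r - r_1)(r - r_2), D(n) = (r_1 + n - r_1)(r_1 + n - r_2) = n(n + 7/3).
Evaluating step by step (a_0 = 1):
  n = 1: D(1) = 1(1 + 7/3) = 10/3; numerator = -4(1) = -4; a_1 = (-4)/(10/3) = -6/5
  n = 2: D(2) = 2(2 + 7/3) = 26/3; numerator = -4(-6/5) = 24/5; a_2 = (24/5)/(26/3) = 36/65
  n = 3: D(3) = 3(3 + 7/3) = 16; numerator = -4(36/65) = -144/65; a_3 = (-144/65)/(16) = -9/65
  n = 4: D(4) = 4(4 + 7/3) = 76/3; numerator = -4(-9/65) = 36/65; a_4 = (36/65)/(76/3) = 27/1235
  n = 5: D(5) = 5(5 + 7/3) = 110/3; numerator = -4(27/1235) = -108/1235; a_5 = (-108/1235)/(110/3) = -162/67925

r = 1; a_0 = 1; a_1 = -6/5; a_2 = 36/65; a_3 = -9/65; a_4 = 27/1235; a_5 = -162/67925


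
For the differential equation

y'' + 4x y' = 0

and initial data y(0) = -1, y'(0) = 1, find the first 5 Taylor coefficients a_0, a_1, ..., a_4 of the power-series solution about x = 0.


Ansatz: y(x) = sum_{n>=0} a_n x^n, so y'(x) = sum_{n>=1} n a_n x^(n-1) and y''(x) = sum_{n>=2} n(n-1) a_n x^(n-2).
Substitute into P(x) y'' + Q(x) y' + R(x) y = 0 with P(x) = 1, Q(x) = 4x, R(x) = 0, and match powers of x.
Initial conditions: a_0 = -1, a_1 = 1.
Setting the coefficient of each power of x to zero and solving order by order (substituting the coefficients already found):
  x^0: 2 a_2 = 0  ->  a_2 = 0
  x^1: 6 a_3 + 4 a_1 = 0  ->  6 a_3 = -4 a_1 = -4  ->  a_3 = -2/3
  x^2: 12 a_4 + 8 a_2 = 0  ->  12 a_4 = -8 a_2 = 0  ->  a_4 = 0
Truncated series: y(x) = -1 + x - (2/3) x^3 + O(x^5).

a_0 = -1; a_1 = 1; a_2 = 0; a_3 = -2/3; a_4 = 0


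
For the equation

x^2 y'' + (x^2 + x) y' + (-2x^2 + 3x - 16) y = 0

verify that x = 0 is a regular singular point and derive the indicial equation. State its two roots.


Divide by x^2 to reach normal form y'' + P_1(x) y' + P_2(x) y = 0 with P_1(x) = 1 + 1/x and P_2(x) = -2 + 3/x - 16/x^2.
x = 0 is a singular point because the y'-coefficient 1 + 1/x has a pole at x = 0 and the y-coefficient -2 + 3/x - 16/x^2 has a pole at x = 0.
It is a regular singular point because x P_1(x) = p(x) = x + 1 and x^2 P_2(x) = q(x) = -2x^2 + 3x - 16 are polynomials, hence analytic at x = 0.
p(0) = 1,  q(0) = -16.
Indicial equation: r(r-1) + p(0) r + q(0) = 0, i.e. r^2 + (p(0) - 1) r + q(0) = 0, i.e. r^2 - 16 = 0.
Discriminant: (0)^2 - 4(-16) = 64, so r = (0 ± 8)/2.
Solving: r_1 = 4, r_2 = -4.

indicial: r^2 - 16 = 0; roots r_1 = 4, r_2 = -4


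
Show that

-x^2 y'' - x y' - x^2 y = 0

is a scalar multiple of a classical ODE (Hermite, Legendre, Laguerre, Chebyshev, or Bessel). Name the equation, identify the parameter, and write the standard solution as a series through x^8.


All three coefficients share the factor -1; dividing through by -1 gives  x^2 y'' + x y' + x^2 y = 0.
This matches the Bessel equation x^2 y'' + x y' + (x^2 - nu^2) y = 0 with nu^2 = 0, so nu = 0; the solution bounded at x = 0 is J_0(x).
Frobenius at x = 0: indicial roots ±nu; for r = nu the recurrence k(k + 2nu) c_k = -c_{k-2} gives the standard series J_nu(x) = sum_{k>=0} (-1)^k / (k! (k+nu)!) (x/2)^(2k+nu). Evaluate the first 5 terms:
  k = 0: (-1)^0 / (0! * 0! * 2^0) x^0 = 1/(1*1*1) x^0 = (1) x^0
  k = 1: (-1)^1 / (1! * 1! * 2^2) x^2 = -1/(1*1*4) x^2 = (-1/4) x^2
  k = 2: (-1)^2 / (2! * 2! * 2^4) x^4 = 1/(2*2*16) x^4 = (1/64) x^4
  k = 3: (-1)^3 / (3! * 3! * 2^6) x^6 = -1/(6*6*64) x^6 = (-1/2304) x^6
  k = 4: (-1)^4 / (4! * 4! * 2^8) x^8 = 1/(24*24*256) x^8 = (1/147456) x^8
Hence J_0(x) = x^8/147456 - x^6/2304 + x^4/64 - x^2/4 + 1 + ....

J_0(x); series = x^8/147456 - x^6/2304 + x^4/64 - x^2/4 + 1


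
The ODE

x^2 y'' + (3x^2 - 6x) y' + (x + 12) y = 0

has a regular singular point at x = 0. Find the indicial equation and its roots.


Divide by x^2 to reach normal form y'' + P_1(x) y' + P_2(x) y = 0 with P_1(x) = 3 - 6/x and P_2(x) = 1/x + 12/x^2.
x = 0 is a singular point because the y'-coefficient 3 - 6/x has a pole at x = 0 and the y-coefficient 1/x + 12/x^2 has a pole at x = 0.
It is a regular singular point because x P_1(x) = p(x) = 3x - 6 and x^2 P_2(x) = q(x) = x + 12 are polynomials, hence analytic at x = 0.
p(0) = -6,  q(0) = 12.
Indicial equation: r(r-1) + p(0) r + q(0) = 0, i.e. r^2 + (p(0) - 1) r + q(0) = 0, i.e. r^2 - 7 r + 12 = 0.
Discriminant: (-7)^2 - 4(12) = 1, so r = (7 ± 1)/2.
Solving: r_1 = 4, r_2 = 3.

indicial: r^2 - 7 r + 12 = 0; roots r_1 = 4, r_2 = 3


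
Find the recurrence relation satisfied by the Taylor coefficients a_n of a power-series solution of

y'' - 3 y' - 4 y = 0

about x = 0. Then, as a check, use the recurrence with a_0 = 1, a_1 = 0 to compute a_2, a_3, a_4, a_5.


Substitute y = sum_n a_n x^n.
y''(x) has coefficient (n+2)(n+1) a_{n+2} at x^n;
-3 y'(x) has coefficient -3 (n+1) a_{n+1} at x^n;
-4 y(x) has coefficient -4 a_n at x^n.
Matching x^n: (n+2)(n+1) a_{n+2} - 3 (n+1) a_{n+1} - 4 a_n = 0.
Thus a_{n+2} = [3 (n+1) a_{n+1} + 4 a_n] / ((n+1)(n+2)).

Check with a_0 = 1, a_1 = 0 (apply the recurrence for n = 0, 1, 2, 3): a_0 = 1, a_1 = 0, a_2 = 2, a_3 = 2, a_4 = 13/6, a_5 = 17/10.

a_(n+2) = [3 (n+1) a_(n+1) + 4 a_n] / ((n+1)(n+2)); check: a_0 = 1, a_1 = 0, a_2 = 2, a_3 = 2, a_4 = 13/6, a_5 = 17/10


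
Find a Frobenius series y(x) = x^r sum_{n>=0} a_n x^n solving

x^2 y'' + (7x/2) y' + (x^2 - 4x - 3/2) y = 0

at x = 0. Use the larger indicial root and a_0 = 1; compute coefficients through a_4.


Write in Frobenius form y'' + (p(x)/x) y' + (q(x)/x^2) y = 0:
  p(x) = 7/2,  q(x) = x^2 - 4x - 3/2.
Indicial equation: r(r-1) + (7/2) r + (-3/2) = 0 -> roots r_1 = 1/2, r_2 = -3.
Take r = r_1 = 1/2. Let y(x) = x^r sum_{n>=0} a_n x^n with a_0 = 1.
Substitute y = x^r sum a_n x^n and match x^{r+n}. The recurrence is
  D(n) a_n - 4 a_{n-1} + 1 a_{n-2} = 0,  where D(n) = (r+n)(r+n-1) + (7/2)(r+n) + (-3/2).
  a_n = [4 a_{n-1} - 1 a_{n-2}] / D(n).
Since the indicial polynomial factors as (r - r_1)(r - r_2), D(n) = (r_1 + n - r_1)(r_1 + n - r_2) = n(n + 7/2).
Evaluating step by step (a_0 = 1):
  n = 1: D(1) = 1(1 + 7/2) = 9/2; numerator = 4(1) = 4; a_1 = (4)/(9/2) = 8/9
  n = 2: D(2) = 2(2 + 7/2) = 11; numerator = 4(8/9) - 1(1) = 23/9; a_2 = (23/9)/(11) = 23/99
  n = 3: D(3) = 3(3 + 7/2) = 39/2; numerator = 4(23/99) - 1(8/9) = 4/99; a_3 = (4/99)/(39/2) = 8/3861
  n = 4: D(4) = 4(4 + 7/2) = 30; numerator = 4(8/3861) - 1(23/99) = -865/3861; a_4 = (-865/3861)/(30) = -173/23166

r = 1/2; a_0 = 1; a_1 = 8/9; a_2 = 23/99; a_3 = 8/3861; a_4 = -173/23166


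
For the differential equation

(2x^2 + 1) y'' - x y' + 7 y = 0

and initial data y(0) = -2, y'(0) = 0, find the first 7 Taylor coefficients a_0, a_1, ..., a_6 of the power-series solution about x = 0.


Ansatz: y(x) = sum_{n>=0} a_n x^n, so y'(x) = sum_{n>=1} n a_n x^(n-1) and y''(x) = sum_{n>=2} n(n-1) a_n x^(n-2).
Substitute into P(x) y'' + Q(x) y' + R(x) y = 0 with P(x) = 2x^2 + 1, Q(x) = -x, R(x) = 7, and match powers of x.
Initial conditions: a_0 = -2, a_1 = 0.
Setting the coefficient of each power of x to zero and solving order by order (substituting the coefficients already found):
  x^0: 2 a_2 + 7 a_0 = 0  ->  2 a_2 = -7 a_0 = 14  ->  a_2 = 7
  x^1: 6 a_3 + 6 a_1 = 0  ->  6 a_3 = -6 a_1 = 0  ->  a_3 = 0
  x^2: 12 a_4 + 9 a_2 = 0  ->  12 a_4 = -9 a_2 = -63  ->  a_4 = -21/4
  x^3: 20 a_5 + 16 a_3 = 0  ->  20 a_5 = -16 a_3 = 0  ->  a_5 = 0
  x^4: 30 a_6 + 27 a_4 = 0  ->  30 a_6 = -27 a_4 = 567/4  ->  a_6 = 189/40
Truncated series: y(x) = -2 + 7 x^2 - (21/4) x^4 + (189/40) x^6 + O(x^7).

a_0 = -2; a_1 = 0; a_2 = 7; a_3 = 0; a_4 = -21/4; a_5 = 0; a_6 = 189/40


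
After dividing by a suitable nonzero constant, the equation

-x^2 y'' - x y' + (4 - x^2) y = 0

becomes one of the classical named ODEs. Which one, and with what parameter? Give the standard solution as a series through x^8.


All three coefficients share the factor -1; dividing through by -1 gives  x^2 y'' + x y' + (x^2 - 4) y = 0.
This matches the Bessel equation x^2 y'' + x y' + (x^2 - nu^2) y = 0 with nu^2 = 4, so nu = 2; the solution bounded at x = 0 is J_2(x).
Frobenius at x = 0: indicial roots ±nu; for r = nu the recurrence k(k + 2nu) c_k = -c_{k-2} gives the standard series J_nu(x) = sum_{k>=0} (-1)^k / (k! (k+nu)!) (x/2)^(2k+nu). Evaluate the first 4 terms:
  k = 0: (-1)^0 / (0! * 2! * 2^2) x^2 = 1/(1*2*4) x^2 = (1/8) x^2
  k = 1: (-1)^1 / (1! * 3! * 2^4) x^4 = -1/(1*6*16) x^4 = (-1/96) x^4
  k = 2: (-1)^2 / (2! * 4! * 2^6) x^6 = 1/(2*24*64) x^6 = (1/3072) x^6
  k = 3: (-1)^3 / (3! * 5! * 2^8) x^8 = -1/(6*120*256) x^8 = (-1/184320) x^8
Hence J_2(x) = -x^8/184320 + x^6/3072 - x^4/96 + x^2/8 + ....

J_2(x); series = -x^8/184320 + x^6/3072 - x^4/96 + x^2/8


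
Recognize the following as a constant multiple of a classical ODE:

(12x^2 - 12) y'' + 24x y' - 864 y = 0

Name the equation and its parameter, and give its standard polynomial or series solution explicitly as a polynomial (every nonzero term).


All three coefficients share the factor -12; dividing through by -12 gives  (1 - x^2) y'' - 2x y' + 72 y = 0.
This matches the Legendre equation (1 - x^2) y'' - 2x y' + n(n+1) y = 0 (note the -2x y' term) with n(n+1) = 72, so n = 8; the polynomial solution is P_8(x).
With y = sum_k a_k x^k, matching x^k gives (k+2)(k+1) a_{k+2} = [k(k+1) - n(n+1)] a_k = (k - 8)(k + 9) a_k. The right side vanishes at k = 8, so the series with the parity of 8 terminates at degree 8.
Standard normalization (P_n(1) = 1): leading coefficient (2n)!/(2^n (n!)^2) = 20922789888000/(256*1625702400) = 6435/128, so a_8 = 6435/128. Work downward with a_k = (k+1)(k+2) a_{k+2} / ((k - 8)(k + 9)):
  a_6 = (7)(8)(6435/128) / ((6 - 8)(6 + 9)) = (45045/16)/(-30) = -3003/32
  a_4 = (5)(6)(-3003/32) / ((4 - 8)(4 + 9)) = (-45045/16)/(-52) = 3465/64
  a_2 = (3)(4)(3465/64) / ((2 - 8)(2 + 9)) = (10395/16)/(-66) = -315/32
  a_0 = (1)(2)(-315/32) / ((0 - 8)(0 + 9)) = (-315/16)/(-72) = 35/128
Hence P_8(x) = 6435 x^8/128 - 3003 x^6/32 + 3465 x^4/64 - 315 x^2/32 + 35/128.

P_8(x); series = 6435 x^8/128 - 3003 x^6/32 + 3465 x^4/64 - 315 x^2/32 + 35/128


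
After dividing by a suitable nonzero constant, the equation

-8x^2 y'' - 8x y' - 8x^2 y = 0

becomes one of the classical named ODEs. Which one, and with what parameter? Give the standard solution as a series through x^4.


All three coefficients share the factor -8; dividing through by -8 gives  x^2 y'' + x y' + x^2 y = 0.
This matches the Bessel equation x^2 y'' + x y' + (x^2 - nu^2) y = 0 with nu^2 = 0, so nu = 0; the solution bounded at x = 0 is J_0(x).
Frobenius at x = 0: indicial roots ±nu; for r = nu the recurrence k(k + 2nu) c_k = -c_{k-2} gives the standard series J_nu(x) = sum_{k>=0} (-1)^k / (k! (k+nu)!) (x/2)^(2k+nu). Evaluate the first 3 terms:
  k = 0: (-1)^0 / (0! * 0! * 2^0) x^0 = 1/(1*1*1) x^0 = (1) x^0
  k = 1: (-1)^1 / (1! * 1! * 2^2) x^2 = -1/(1*1*4) x^2 = (-1/4) x^2
  k = 2: (-1)^2 / (2! * 2! * 2^4) x^4 = 1/(2*2*16) x^4 = (1/64) x^4
Hence J_0(x) = x^4/64 - x^2/4 + 1 + ....

J_0(x); series = x^4/64 - x^2/4 + 1


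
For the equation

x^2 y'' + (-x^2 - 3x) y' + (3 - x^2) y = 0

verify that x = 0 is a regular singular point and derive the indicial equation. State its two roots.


Divide by x^2 to reach normal form y'' + P_1(x) y' + P_2(x) y = 0 with P_1(x) = -1 - 3/x and P_2(x) = -1 + 3/x^2.
x = 0 is a singular point because the y'-coefficient -1 - 3/x has a pole at x = 0 and the y-coefficient -1 + 3/x^2 has a pole at x = 0.
It is a regular singular point because x P_1(x) = p(x) = -x - 3 and x^2 P_2(x) = q(x) = 3 - x^2 are polynomials, hence analytic at x = 0.
p(0) = -3,  q(0) = 3.
Indicial equation: r(r-1) + p(0) r + q(0) = 0, i.e. r^2 + (p(0) - 1) r + q(0) = 0, i.e. r^2 - 4 r + 3 = 0.
Discriminant: (-4)^2 - 4(3) = 4, so r = (4 ± 2)/2.
Solving: r_1 = 3, r_2 = 1.

indicial: r^2 - 4 r + 3 = 0; roots r_1 = 3, r_2 = 1


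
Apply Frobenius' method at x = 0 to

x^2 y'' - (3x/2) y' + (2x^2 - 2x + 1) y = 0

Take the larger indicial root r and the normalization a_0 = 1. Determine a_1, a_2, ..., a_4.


Write in Frobenius form y'' + (p(x)/x) y' + (q(x)/x^2) y = 0:
  p(x) = -3/2,  q(x) = 2x^2 - 2x + 1.
Indicial equation: r(r-1) + (-3/2) r + (1) = 0 -> roots r_1 = 2, r_2 = 1/2.
Take r = r_1 = 2. Let y(x) = x^r sum_{n>=0} a_n x^n with a_0 = 1.
Substitute y = x^r sum a_n x^n and match x^{r+n}. The recurrence is
  D(n) a_n - 2 a_{n-1} + 2 a_{n-2} = 0,  where D(n) = (r+n)(r+n-1) + (-3/2)(r+n) + (1).
  a_n = [2 a_{n-1} - 2 a_{n-2}] / D(n).
Since the indicial polynomial factors as (r - r_1)(r - r_2), D(n) = (r_1 + n - r_1)(r_1 + n - r_2) = n(n + 3/2).
Evaluating step by step (a_0 = 1):
  n = 1: D(1) = 1(1 + 3/2) = 5/2; numerator = 2(1) = 2; a_1 = (2)/(5/2) = 4/5
  n = 2: D(2) = 2(2 + 3/2) = 7; numerator = 2(4/5) - 2(1) = -2/5; a_2 = (-2/5)/(7) = -2/35
  n = 3: D(3) = 3(3 + 3/2) = 27/2; numerator = 2(-2/35) - 2(4/5) = -12/7; a_3 = (-12/7)/(27/2) = -8/63
  n = 4: D(4) = 4(4 + 3/2) = 22; numerator = 2(-8/63) - 2(-2/35) = -44/315; a_4 = (-44/315)/(22) = -2/315

r = 2; a_0 = 1; a_1 = 4/5; a_2 = -2/35; a_3 = -8/63; a_4 = -2/315


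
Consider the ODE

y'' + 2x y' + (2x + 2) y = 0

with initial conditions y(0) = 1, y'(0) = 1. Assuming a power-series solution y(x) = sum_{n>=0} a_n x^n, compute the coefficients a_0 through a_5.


Ansatz: y(x) = sum_{n>=0} a_n x^n, so y'(x) = sum_{n>=1} n a_n x^(n-1) and y''(x) = sum_{n>=2} n(n-1) a_n x^(n-2).
Substitute into P(x) y'' + Q(x) y' + R(x) y = 0 with P(x) = 1, Q(x) = 2x, R(x) = 2x + 2, and match powers of x.
Initial conditions: a_0 = 1, a_1 = 1.
Setting the coefficient of each power of x to zero and solving order by order (substituting the coefficients already found):
  x^0: 2 a_2 + 2 a_0 = 0  ->  2 a_2 = -2 a_0 = -2  ->  a_2 = -1
  x^1: 6 a_3 + 4 a_1 + 2 a_0 = 0  ->  6 a_3 = -4 a_1 - 2 a_0 = -6  ->  a_3 = -1
  x^2: 12 a_4 + 6 a_2 + 2 a_1 = 0  ->  12 a_4 = -6 a_2 - 2 a_1 = 4  ->  a_4 = 1/3
  x^3: 20 a_5 + 8 a_3 + 2 a_2 = 0  ->  20 a_5 = -8 a_3 - 2 a_2 = 10  ->  a_5 = 1/2
Truncated series: y(x) = 1 + x - x^2 - x^3 + (1/3) x^4 + (1/2) x^5 + O(x^6).

a_0 = 1; a_1 = 1; a_2 = -1; a_3 = -1; a_4 = 1/3; a_5 = 1/2


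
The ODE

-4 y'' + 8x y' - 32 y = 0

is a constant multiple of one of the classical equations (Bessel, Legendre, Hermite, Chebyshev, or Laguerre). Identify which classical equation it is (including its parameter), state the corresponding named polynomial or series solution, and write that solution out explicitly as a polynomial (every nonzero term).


All three coefficients share the factor -4; dividing through by -4 gives  y'' - 2x y' + 8 y = 0.
This matches the Hermite equation y'' - 2x y' + 2n y = 0 with 2n = 8, so n = 4; the polynomial solution is H_4(x).
With y = sum_k a_k x^k, matching x^k gives (k+2)(k+1) a_{k+2} = 2(k - n) a_k = 2(k - 4) a_k. The right side vanishes at k = 4, so the series with the parity of 4 terminates at degree 4.
Standard normalization: leading coefficient of H_n is 2^n, so a_4 = 2^4 = 16. Work downward with a_k = (k+1)(k+2) a_{k+2} / (2(k - n)):
  a_2 = (3)(4)(16) / (2(2 - 4)) = 192/(-4) = -48
  a_0 = (1)(2)(-48) / (2(0 - 4)) = -96/(-8) = 12
Hence H_4(x) = 16 x^4 - 48 x^2 + 12.

H_4(x); series = 16 x^4 - 48 x^2 + 12


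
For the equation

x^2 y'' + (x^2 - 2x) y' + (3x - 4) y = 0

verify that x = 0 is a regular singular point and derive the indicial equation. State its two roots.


Divide by x^2 to reach normal form y'' + P_1(x) y' + P_2(x) y = 0 with P_1(x) = 1 - 2/x and P_2(x) = 3/x - 4/x^2.
x = 0 is a singular point because the y'-coefficient 1 - 2/x has a pole at x = 0 and the y-coefficient 3/x - 4/x^2 has a pole at x = 0.
It is a regular singular point because x P_1(x) = p(x) = x - 2 and x^2 P_2(x) = q(x) = 3x - 4 are polynomials, hence analytic at x = 0.
p(0) = -2,  q(0) = -4.
Indicial equation: r(r-1) + p(0) r + q(0) = 0, i.e. r^2 + (p(0) - 1) r + q(0) = 0, i.e. r^2 - 3 r - 4 = 0.
Discriminant: (-3)^2 - 4(-4) = 25, so r = (3 ± 5)/2.
Solving: r_1 = 4, r_2 = -1.

indicial: r^2 - 3 r - 4 = 0; roots r_1 = 4, r_2 = -1
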